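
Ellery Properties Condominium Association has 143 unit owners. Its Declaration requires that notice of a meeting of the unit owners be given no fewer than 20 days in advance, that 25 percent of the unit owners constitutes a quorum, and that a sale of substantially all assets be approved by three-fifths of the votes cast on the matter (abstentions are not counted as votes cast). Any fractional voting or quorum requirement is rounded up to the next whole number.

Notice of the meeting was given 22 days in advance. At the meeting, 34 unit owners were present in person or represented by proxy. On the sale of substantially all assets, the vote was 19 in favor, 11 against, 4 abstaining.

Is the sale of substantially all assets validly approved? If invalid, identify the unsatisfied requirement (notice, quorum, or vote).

Invalid — quorum requirement not satisfied.

Notice: 22 days given; 20 required. Satisfied.
Quorum: 25% of 143 = 35.75, rounded up to 36; 34 present. Not satisfied.
Vote: requires three-fifths of the votes cast (34 − 4 abstaining = 30); 3/5 of 30 = 18, so 18 needed; 19 in favor. Satisfied.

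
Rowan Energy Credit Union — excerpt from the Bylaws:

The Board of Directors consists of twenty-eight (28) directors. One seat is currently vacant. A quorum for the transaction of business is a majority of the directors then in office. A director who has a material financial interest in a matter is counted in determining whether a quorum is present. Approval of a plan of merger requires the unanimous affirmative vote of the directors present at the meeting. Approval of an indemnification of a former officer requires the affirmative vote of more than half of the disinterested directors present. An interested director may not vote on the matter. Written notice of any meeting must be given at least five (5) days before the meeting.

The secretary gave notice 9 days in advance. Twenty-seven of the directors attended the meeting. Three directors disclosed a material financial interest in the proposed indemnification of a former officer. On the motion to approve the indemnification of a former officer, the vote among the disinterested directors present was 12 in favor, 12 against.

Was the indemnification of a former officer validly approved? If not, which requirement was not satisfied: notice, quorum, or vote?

Invalid — vote requirement not satisfied.

Notice: 9 days given; 5 required (9 ≥ 5). Satisfied.
Quorum: 27 present (interested directors count toward quorum); quorum is 14. Satisfied.
Vote: the indemnification of a former officer requires a majority of the disinterested directors present (27 − 3 = 24). A majority of 24 is 13, so 13 affirmative votes are needed; 12 voted in favor. Not satisfied.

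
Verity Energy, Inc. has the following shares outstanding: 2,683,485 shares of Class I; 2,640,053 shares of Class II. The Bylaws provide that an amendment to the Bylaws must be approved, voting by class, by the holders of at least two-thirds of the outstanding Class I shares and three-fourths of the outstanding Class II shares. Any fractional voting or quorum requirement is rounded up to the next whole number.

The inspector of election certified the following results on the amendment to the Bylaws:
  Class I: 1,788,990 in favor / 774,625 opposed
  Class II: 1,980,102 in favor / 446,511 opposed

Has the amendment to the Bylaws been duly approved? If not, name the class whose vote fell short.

Class I: 2/3 of 2683485 = 1788990; 1,788,990 required, 1,788,990 in favor — approved.
Class II: 3/4 of 2640053 = 1980039.75, rounded up to 1980040; 1,980,040 required, 1,980,102 in favor — approved.

Approved — every class gave the required vote.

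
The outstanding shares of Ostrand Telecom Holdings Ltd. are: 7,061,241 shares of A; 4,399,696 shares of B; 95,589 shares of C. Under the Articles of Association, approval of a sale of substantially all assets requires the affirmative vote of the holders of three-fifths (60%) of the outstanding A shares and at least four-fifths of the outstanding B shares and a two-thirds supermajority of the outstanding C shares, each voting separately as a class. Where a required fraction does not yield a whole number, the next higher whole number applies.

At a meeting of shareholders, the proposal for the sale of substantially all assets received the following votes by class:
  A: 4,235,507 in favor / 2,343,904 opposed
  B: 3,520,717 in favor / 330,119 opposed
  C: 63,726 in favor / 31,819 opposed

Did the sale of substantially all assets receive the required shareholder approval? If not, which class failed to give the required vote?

A: 3/5 of 7061241 = 4236744.60, rounded up to 4236745; 4,236,745 required, 4,235,507 in favor — not approved.
B: 4/5 of 4399696 = 3519756.80, rounded up to 3519757; 3,519,757 required, 3,520,717 in favor — approved.
C: 2/3 of 95589 = 63726; 63,726 required, 63,726 in favor — approved.

Not approved — the A shares did not give the required vote.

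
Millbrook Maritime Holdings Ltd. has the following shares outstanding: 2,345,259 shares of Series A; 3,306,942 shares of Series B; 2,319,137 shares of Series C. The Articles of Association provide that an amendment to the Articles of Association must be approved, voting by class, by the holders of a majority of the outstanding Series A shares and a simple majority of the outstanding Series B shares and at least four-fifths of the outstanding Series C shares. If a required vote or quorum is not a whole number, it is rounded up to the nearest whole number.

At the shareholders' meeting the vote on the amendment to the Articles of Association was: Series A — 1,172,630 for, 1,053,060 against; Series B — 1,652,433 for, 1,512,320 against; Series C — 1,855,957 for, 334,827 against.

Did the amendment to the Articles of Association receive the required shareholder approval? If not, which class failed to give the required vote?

Not approved — the Series B shares did not give the required vote.

Series A: a majority of 2345259 is 1172630; 1,172,630 required, 1,172,630 in favor — approved.
Series B: a majority of 3306942 is 1653472; 1,653,472 required, 1,652,433 in favor — not approved.
Series C: 4/5 of 2319137 = 1855309.60, rounded up to 1855310; 1,855,310 required, 1,855,957 in favor — approved.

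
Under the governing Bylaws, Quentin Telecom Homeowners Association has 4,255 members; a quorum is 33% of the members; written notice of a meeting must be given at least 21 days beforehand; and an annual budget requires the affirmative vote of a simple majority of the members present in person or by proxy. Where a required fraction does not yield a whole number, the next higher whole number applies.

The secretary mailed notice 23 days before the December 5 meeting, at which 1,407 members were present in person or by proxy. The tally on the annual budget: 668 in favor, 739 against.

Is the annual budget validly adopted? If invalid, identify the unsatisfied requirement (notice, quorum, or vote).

Notice: 23 days given; 21 required. Satisfied.
Quorum: 33% of 4,255 = 1,404.15, rounded up to 1,405; 1,407 present. Satisfied.
Vote: requires a majority of those present (1,407); a majority of 1407 is 704, so 704 needed; 668 in favor. Not satisfied.

Invalid — vote requirement not satisfied.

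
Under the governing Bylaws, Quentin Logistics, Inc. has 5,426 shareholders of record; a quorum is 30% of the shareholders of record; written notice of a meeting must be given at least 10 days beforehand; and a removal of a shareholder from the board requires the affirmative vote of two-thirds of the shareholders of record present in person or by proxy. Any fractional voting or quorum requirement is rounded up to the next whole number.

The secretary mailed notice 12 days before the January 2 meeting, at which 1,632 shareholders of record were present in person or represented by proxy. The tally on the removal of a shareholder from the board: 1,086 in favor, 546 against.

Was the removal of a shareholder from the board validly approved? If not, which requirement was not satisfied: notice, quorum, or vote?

Invalid — vote requirement not satisfied.

Notice: 12 days given; 10 required. Satisfied.
Quorum: 30% of 5,426 = 1,627.80, rounded up to 1,628; 1,632 present. Satisfied.
Vote: requires two-thirds of those present (1,632); 2/3 of 1632 = 1088, so 1,088 needed; 1,086 in favor. Not satisfied.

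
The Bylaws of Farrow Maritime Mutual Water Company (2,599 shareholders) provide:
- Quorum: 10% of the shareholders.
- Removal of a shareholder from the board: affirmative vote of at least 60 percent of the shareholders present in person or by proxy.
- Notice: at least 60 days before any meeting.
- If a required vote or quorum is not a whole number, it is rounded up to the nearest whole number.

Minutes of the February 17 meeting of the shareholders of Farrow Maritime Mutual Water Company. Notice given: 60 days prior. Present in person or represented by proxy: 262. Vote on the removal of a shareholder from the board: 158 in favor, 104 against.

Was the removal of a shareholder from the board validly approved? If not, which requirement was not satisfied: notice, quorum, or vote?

Notice: 60 days given; 60 required. Satisfied.
Quorum: 10% of 2,599 = 259.90, rounded up to 260; 262 present. Satisfied.
Vote: requires three-fifths of those present (262); 3/5 of 262 = 157.20, rounded up to 158, so 158 needed; 158 in favor. Satisfied.

Valid — all requirements satisfied.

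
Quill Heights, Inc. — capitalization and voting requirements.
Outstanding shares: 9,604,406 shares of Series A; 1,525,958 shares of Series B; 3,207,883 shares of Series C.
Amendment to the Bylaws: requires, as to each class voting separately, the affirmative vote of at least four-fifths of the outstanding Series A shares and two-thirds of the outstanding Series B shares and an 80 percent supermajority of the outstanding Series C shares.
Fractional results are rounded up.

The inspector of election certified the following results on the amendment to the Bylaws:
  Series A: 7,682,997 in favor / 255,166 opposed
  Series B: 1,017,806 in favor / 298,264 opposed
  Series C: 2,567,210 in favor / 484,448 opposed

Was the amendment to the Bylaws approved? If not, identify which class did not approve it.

Series A: 4/5 of 9604406 = 7683524.80, rounded up to 7683525; 7,683,525 required, 7,682,997 in favor — not approved.
Series B: 2/3 of 1525958 = 1017305.33, rounded up to 1017306; 1,017,306 required, 1,017,806 in favor — approved.
Series C: 4/5 of 3207883 = 2566306.40, rounded up to 2566307; 2,566,307 required, 2,567,210 in favor — approved.

Not approved — the Series A shares did not give the required vote.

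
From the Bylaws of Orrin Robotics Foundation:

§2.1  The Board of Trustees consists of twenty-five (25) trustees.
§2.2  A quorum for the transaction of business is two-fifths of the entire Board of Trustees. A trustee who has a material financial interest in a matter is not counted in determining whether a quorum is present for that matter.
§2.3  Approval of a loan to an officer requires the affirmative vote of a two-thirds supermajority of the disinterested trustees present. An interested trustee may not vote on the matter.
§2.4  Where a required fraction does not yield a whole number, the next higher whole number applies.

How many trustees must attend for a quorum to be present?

10

2/5 of 25 = 10.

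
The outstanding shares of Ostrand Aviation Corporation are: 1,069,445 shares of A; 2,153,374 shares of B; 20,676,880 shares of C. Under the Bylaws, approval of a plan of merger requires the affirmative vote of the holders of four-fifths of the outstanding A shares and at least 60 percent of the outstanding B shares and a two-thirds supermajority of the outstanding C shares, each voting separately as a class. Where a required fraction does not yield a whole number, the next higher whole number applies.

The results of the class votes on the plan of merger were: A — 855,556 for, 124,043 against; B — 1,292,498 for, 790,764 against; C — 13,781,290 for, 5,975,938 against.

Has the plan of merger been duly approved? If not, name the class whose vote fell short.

A: 4/5 of 1069445 = 855556; 855,556 required, 855,556 in favor — approved.
B: 3/5 of 2153374 = 1292024.40, rounded up to 1292025; 1,292,025 required, 1,292,498 in favor — approved.
C: 2/3 of 20676880 = 13784586.67, rounded up to 13784587; 13,784,587 required, 13,781,290 in favor — not approved.

Not approved — the C shares did not give the required vote.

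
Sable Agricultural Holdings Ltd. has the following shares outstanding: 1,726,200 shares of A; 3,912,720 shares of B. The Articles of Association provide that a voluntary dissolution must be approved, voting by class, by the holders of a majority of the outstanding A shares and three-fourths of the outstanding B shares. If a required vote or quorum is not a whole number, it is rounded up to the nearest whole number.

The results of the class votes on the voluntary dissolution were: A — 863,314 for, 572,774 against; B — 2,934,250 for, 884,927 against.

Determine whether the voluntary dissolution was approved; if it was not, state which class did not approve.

A: a majority of 1726200 is 863101; 863,101 required, 863,314 in favor — approved.
B: 3/4 of 3912720 = 2934540; 2,934,540 required, 2,934,250 in favor — not approved.

Not approved — the B shares did not give the required vote.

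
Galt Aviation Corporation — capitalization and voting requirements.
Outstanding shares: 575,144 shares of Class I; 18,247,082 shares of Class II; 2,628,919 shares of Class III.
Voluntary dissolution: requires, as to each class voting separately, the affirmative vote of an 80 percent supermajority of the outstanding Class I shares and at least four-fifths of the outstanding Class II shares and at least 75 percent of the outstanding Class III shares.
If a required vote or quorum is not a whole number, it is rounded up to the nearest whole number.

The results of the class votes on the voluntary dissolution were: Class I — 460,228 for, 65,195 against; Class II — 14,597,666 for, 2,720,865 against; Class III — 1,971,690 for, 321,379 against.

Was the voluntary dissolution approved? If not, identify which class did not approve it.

Approved — every class gave the required vote.

Class I: 4/5 of 575144 = 460115.20, rounded up to 460116; 460,116 required, 460,228 in favor — approved.
Class II: 4/5 of 18247082 = 14597665.60, rounded up to 14597666; 14,597,666 required, 14,597,666 in favor — approved.
Class III: 3/4 of 2628919 = 1971689.25, rounded up to 1971690; 1,971,690 required, 1,971,690 in favor — approved.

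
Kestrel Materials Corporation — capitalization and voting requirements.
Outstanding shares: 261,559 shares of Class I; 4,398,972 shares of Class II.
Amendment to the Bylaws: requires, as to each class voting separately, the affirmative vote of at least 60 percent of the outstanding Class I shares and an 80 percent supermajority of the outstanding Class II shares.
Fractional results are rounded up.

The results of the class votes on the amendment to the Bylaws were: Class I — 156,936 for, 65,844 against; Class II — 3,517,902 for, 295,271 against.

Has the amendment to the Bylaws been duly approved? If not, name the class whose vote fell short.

Not approved — the Class II shares did not give the required vote.

Class I: 3/5 of 261559 = 156935.40, rounded up to 156936; 156,936 required, 156,936 in favor — approved.
Class II: 4/5 of 4398972 = 3519177.60, rounded up to 3519178; 3,519,178 required, 3,517,902 in favor — not approved.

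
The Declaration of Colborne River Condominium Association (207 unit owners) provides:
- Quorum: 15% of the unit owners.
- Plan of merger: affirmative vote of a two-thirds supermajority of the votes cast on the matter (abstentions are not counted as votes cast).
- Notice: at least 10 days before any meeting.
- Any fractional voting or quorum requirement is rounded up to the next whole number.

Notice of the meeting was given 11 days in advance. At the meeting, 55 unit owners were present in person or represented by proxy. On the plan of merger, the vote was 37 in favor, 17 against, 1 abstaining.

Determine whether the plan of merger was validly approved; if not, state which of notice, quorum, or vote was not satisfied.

Notice: 11 days given; 10 required. Satisfied.
Quorum: 15% of 207 = 31.05, rounded up to 32; 55 present. Satisfied.
Vote: requires two-thirds of the votes cast (55 − 1 abstaining = 54); 2/3 of 54 = 36, so 36 needed; 37 in favor. Satisfied.

Valid — all requirements satisfied.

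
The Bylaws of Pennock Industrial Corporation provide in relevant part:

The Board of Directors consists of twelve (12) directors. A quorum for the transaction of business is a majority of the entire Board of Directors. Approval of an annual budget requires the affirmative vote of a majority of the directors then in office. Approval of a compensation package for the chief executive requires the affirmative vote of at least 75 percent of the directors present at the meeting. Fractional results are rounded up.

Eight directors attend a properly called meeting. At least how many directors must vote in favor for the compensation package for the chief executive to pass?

The compensation package for the chief executive requires three-fourths of the directors present (8).
3/4 of 8 = 6.

6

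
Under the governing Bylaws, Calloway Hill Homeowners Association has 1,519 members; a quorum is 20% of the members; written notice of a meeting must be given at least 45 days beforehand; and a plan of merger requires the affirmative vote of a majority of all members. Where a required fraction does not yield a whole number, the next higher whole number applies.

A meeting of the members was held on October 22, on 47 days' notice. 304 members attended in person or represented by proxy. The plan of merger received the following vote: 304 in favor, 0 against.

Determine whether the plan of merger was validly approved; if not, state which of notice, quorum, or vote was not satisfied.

Invalid — vote requirement not satisfied.

Notice: 47 days given; 45 required. Satisfied.
Quorum: 20% of 1,519 = 303.80, rounded up to 304; 304 present. Satisfied.
Vote: requires a majority of all members (1,519); a majority of 1519 is 760, so 760 needed; 304 in favor. Not satisfied.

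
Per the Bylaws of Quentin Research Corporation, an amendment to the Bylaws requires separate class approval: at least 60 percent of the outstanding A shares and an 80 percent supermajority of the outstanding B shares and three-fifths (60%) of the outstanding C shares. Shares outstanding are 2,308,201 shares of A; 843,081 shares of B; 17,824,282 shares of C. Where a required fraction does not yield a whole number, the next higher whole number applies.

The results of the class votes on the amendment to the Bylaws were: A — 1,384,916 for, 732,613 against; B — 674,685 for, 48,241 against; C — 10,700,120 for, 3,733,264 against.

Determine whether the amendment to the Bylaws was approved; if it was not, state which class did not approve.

Not approved — the A shares did not give the required vote.

A: 3/5 of 2308201 = 1384920.60, rounded up to 1384921; 1,384,921 required, 1,384,916 in favor — not approved.
B: 4/5 of 843081 = 674464.80, rounded up to 674465; 674,465 required, 674,685 in favor — approved.
C: 3/5 of 17824282 = 10694569.20, rounded up to 10694570; 10,694,570 required, 10,700,120 in favor — approved.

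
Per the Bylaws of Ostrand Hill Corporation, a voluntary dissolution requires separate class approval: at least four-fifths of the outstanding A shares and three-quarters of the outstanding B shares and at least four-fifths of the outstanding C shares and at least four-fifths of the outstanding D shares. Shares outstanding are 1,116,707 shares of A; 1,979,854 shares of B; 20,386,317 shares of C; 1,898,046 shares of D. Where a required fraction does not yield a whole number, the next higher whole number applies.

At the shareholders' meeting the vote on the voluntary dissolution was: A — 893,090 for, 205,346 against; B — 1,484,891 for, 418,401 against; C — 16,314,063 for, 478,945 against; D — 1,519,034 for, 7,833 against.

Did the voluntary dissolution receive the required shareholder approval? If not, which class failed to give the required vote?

A: 4/5 of 1116707 = 893365.60, rounded up to 893366; 893,366 required, 893,090 in favor — not approved.
B: 3/4 of 1979854 = 1484890.50, rounded up to 1484891; 1,484,891 required, 1,484,891 in favor — approved.
C: 4/5 of 20386317 = 16309053.60, rounded up to 16309054; 16,309,054 required, 16,314,063 in favor — approved.
D: 4/5 of 1898046 = 1518436.80, rounded up to 1518437; 1,518,437 required, 1,519,034 in favor — approved.

Not approved — the A shares did not give the required vote.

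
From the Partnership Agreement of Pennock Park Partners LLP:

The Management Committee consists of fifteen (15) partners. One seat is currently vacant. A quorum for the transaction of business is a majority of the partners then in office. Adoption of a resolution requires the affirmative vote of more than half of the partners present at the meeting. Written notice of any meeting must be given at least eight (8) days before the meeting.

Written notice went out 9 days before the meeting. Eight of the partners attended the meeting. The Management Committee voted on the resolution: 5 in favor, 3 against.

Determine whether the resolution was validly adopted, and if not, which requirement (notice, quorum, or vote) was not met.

Notice: 9 days given; 8 required (9 ≥ 8). Satisfied.
Quorum: 8 present; quorum is 8. Satisfied.
Vote: the resolution requires a majority of the partners present (8). A majority of 8 is 5, so 5 affirmative votes are needed; 5 voted in favor. Satisfied.

Valid — all requirements satisfied.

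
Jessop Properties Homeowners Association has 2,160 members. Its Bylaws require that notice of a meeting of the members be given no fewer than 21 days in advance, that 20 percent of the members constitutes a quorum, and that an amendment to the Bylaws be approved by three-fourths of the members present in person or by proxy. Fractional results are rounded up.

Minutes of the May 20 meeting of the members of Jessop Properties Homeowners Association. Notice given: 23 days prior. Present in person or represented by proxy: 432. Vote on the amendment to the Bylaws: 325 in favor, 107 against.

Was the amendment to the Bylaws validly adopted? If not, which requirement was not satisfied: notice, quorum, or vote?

Notice: 23 days given; 21 required. Satisfied.
Quorum: 20% of 2,160 = 432; 432 present. Satisfied.
Vote: requires three-fourths of those present (432); 3/4 of 432 = 324, so 324 needed; 325 in favor. Satisfied.

Valid — all requirements satisfied.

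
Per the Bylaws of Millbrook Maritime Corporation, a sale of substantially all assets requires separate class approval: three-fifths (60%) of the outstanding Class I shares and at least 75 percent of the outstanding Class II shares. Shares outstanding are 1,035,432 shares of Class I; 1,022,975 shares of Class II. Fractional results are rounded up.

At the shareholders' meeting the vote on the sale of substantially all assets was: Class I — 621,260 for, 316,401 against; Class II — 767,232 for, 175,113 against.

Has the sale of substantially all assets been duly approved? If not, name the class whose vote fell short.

Approved — every class gave the required vote.

Class I: 3/5 of 1035432 = 621259.20, rounded up to 621260; 621,260 required, 621,260 in favor — approved.
Class II: 3/4 of 1022975 = 767231.25, rounded up to 767232; 767,232 required, 767,232 in favor — approved.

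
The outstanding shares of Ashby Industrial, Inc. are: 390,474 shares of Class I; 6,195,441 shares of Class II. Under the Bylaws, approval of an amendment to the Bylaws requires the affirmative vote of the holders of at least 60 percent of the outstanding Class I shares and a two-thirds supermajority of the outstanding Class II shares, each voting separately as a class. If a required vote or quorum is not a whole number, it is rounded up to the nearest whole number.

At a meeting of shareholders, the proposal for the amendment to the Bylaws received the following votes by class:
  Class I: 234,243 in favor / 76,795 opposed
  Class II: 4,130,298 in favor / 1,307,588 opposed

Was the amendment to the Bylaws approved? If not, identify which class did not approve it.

Class I: 3/5 of 390474 = 234284.40, rounded up to 234285; 234,285 required, 234,243 in favor — not approved.
Class II: 2/3 of 6195441 = 4130294; 4,130,294 required, 4,130,298 in favor — approved.

Not approved — the Class I shares did not give the required vote.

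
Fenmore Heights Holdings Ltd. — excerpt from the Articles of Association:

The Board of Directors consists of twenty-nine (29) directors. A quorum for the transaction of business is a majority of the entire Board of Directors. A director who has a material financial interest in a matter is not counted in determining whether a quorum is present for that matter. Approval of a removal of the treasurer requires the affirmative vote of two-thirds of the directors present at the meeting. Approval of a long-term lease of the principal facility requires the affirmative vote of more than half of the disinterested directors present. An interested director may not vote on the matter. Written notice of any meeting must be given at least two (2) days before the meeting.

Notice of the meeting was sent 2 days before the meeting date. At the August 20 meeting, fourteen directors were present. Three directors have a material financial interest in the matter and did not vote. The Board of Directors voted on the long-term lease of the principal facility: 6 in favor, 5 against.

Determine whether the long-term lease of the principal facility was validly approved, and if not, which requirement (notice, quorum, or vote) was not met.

Notice: 2 days given; 2 required (2 ≥ 2). Satisfied.
Quorum: 14 present, but the 3 interested directors do not count, leaving 11. Quorum is 15. Not satisfied.
Vote: the long-term lease of the principal facility requires a majority of the disinterested directors present (14 − 3 = 11). A majority of 11 is 6, so 6 affirmative votes are needed; 6 voted in favor. Satisfied. (Moot — without a quorum no business can be validly transacted.)

Invalid — quorum requirement not satisfied.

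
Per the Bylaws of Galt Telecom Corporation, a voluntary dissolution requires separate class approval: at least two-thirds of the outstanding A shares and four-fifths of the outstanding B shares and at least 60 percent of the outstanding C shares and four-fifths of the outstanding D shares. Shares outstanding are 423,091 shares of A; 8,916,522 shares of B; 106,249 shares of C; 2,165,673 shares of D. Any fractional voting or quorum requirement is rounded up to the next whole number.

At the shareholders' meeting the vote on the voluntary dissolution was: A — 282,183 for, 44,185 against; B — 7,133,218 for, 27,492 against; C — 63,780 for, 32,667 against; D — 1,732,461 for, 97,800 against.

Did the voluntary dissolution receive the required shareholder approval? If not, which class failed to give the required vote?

Not approved — the D shares did not give the required vote.

A: 2/3 of 423091 = 282060.67, rounded up to 282061; 282,061 required, 282,183 in favor — approved.
B: 4/5 of 8916522 = 7133217.60, rounded up to 7133218; 7,133,218 required, 7,133,218 in favor — approved.
C: 3/5 of 106249 = 63749.40, rounded up to 63750; 63,750 required, 63,780 in favor — approved.
D: 4/5 of 2165673 = 1732538.40, rounded up to 1732539; 1,732,539 required, 1,732,461 in favor — not approved.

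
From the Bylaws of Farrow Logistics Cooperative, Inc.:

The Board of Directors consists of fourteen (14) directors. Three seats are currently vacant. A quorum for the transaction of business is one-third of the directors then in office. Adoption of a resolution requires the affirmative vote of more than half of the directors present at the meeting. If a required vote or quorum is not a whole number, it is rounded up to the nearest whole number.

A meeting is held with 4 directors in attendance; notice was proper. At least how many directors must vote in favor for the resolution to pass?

The resolution requires a majority of the directors present (4).
A majority of 4 is 3.

3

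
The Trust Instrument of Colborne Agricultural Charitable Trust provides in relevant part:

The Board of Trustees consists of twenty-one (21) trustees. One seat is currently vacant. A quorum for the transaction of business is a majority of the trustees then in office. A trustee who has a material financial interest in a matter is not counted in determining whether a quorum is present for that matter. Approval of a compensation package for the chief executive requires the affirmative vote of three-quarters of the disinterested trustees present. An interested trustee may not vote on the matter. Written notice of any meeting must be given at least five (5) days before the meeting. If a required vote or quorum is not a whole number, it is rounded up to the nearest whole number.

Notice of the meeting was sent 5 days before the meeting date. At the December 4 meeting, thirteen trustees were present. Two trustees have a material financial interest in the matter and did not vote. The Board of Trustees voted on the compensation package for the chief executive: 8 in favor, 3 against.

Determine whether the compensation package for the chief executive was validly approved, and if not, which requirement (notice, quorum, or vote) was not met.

Notice: 5 days given; 5 required (5 ≥ 5). Satisfied.
Quorum: 13 present, but the 2 interested trustees do not count, leaving 11. Quorum is 11. Satisfied.
Vote: the compensation package for the chief executive requires three-fourths of the disinterested trustees present (13 − 2 = 11). 3/4 of 11 = 8.25, rounded up to 9, so 9 affirmative votes are needed; 8 voted in favor. Not satisfied.

Invalid — vote requirement not satisfied.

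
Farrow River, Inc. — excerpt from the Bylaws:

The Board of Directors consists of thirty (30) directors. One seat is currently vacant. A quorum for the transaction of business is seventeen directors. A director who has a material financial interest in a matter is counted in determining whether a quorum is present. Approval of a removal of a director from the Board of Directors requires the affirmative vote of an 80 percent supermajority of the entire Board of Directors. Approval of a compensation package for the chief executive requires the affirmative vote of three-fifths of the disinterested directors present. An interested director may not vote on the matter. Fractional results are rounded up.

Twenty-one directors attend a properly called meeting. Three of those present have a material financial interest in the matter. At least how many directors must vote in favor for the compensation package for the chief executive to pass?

The compensation package for the chief executive requires three-fifths of the disinterested directors present (21 − 3 = 18).
3/5 of 18 = 10.80, rounded up to 11.

11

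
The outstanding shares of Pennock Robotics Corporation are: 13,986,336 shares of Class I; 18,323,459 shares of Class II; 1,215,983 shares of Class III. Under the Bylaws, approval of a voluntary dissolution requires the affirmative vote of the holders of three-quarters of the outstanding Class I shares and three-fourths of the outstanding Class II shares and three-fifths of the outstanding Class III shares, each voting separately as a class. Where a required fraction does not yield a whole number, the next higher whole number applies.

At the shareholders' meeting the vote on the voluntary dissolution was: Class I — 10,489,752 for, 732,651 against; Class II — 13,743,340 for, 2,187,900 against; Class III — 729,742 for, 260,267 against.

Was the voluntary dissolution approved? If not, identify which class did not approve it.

Class I: 3/4 of 13986336 = 10489752; 10,489,752 required, 10,489,752 in favor — approved.
Class II: 3/4 of 18323459 = 13742594.25, rounded up to 13742595; 13,742,595 required, 13,743,340 in favor — approved.
Class III: 3/5 of 1215983 = 729589.80, rounded up to 729590; 729,590 required, 729,742 in favor — approved.

Approved — every class gave the required vote.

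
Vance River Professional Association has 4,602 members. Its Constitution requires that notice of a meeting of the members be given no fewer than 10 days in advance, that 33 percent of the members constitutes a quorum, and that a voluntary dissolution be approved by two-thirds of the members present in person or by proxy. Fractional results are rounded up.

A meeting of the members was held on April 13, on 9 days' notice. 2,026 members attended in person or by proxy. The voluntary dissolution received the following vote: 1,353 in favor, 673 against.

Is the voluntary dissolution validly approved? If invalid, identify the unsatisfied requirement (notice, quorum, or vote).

Invalid — notice requirement not satisfied.

Notice: 9 days given; 10 required. Not satisfied.
Quorum: 33% of 4,602 = 1,518.66, rounded up to 1,519; 2,026 present. Satisfied.
Vote: requires two-thirds of those present (2,026); 2/3 of 2026 = 1350.67, rounded up to 1351, so 1,351 needed; 1,353 in favor. Satisfied.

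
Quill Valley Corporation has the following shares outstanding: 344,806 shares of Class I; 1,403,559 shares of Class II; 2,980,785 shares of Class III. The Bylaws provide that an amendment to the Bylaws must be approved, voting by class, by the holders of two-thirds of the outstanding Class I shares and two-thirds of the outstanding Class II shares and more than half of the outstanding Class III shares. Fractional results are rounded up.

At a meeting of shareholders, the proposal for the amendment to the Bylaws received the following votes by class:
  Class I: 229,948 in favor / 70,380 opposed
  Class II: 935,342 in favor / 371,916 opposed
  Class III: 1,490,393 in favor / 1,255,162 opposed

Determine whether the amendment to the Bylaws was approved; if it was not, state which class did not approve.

Not approved — the Class II shares did not give the required vote.

Class I: 2/3 of 344806 = 229870.67, rounded up to 229871; 229,871 required, 229,948 in favor — approved.
Class II: 2/3 of 1403559 = 935706; 935,706 required, 935,342 in favor — not approved.
Class III: a majority of 2980785 is 1490393; 1,490,393 required, 1,490,393 in favor — approved.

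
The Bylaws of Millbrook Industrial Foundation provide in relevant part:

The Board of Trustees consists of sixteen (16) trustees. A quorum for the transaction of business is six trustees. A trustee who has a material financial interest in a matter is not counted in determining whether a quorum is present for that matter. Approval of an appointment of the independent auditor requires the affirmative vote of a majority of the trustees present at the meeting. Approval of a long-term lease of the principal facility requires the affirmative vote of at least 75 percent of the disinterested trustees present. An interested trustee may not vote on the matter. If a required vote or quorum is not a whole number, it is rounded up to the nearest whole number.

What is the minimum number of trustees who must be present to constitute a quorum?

6

The quorum is fixed at 6.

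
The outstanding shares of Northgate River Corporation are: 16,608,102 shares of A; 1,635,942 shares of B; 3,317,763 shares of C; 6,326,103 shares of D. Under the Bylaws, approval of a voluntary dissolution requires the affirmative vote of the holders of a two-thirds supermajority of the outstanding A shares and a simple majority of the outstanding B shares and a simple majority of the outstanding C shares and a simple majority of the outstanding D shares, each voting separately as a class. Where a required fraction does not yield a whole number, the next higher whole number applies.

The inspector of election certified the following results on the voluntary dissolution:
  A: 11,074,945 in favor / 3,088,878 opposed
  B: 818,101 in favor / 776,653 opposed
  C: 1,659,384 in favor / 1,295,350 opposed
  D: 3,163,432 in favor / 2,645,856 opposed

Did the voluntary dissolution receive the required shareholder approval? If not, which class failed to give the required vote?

Approved — every class gave the required vote.

A: 2/3 of 16608102 = 11072068; 11,072,068 required, 11,074,945 in favor — approved.
B: a majority of 1635942 is 817972; 817,972 required, 818,101 in favor — approved.
C: a majority of 3317763 is 1658882; 1,658,882 required, 1,659,384 in favor — approved.
D: a majority of 6326103 is 3163052; 3,163,052 required, 3,163,432 in favor — approved.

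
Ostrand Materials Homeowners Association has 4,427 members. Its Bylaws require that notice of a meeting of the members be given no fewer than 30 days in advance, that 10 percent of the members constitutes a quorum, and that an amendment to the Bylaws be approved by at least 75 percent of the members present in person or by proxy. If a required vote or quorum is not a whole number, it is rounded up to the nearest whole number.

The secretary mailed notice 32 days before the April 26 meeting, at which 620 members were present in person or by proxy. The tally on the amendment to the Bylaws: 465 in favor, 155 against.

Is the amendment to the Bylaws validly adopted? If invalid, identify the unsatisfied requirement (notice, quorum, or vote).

Valid — all requirements satisfied.

Notice: 32 days given; 30 required. Satisfied.
Quorum: 10% of 4,427 = 442.70, rounded up to 443; 620 present. Satisfied.
Vote: requires three-fourths of those present (620); 3/4 of 620 = 465, so 465 needed; 465 in favor. Satisfied.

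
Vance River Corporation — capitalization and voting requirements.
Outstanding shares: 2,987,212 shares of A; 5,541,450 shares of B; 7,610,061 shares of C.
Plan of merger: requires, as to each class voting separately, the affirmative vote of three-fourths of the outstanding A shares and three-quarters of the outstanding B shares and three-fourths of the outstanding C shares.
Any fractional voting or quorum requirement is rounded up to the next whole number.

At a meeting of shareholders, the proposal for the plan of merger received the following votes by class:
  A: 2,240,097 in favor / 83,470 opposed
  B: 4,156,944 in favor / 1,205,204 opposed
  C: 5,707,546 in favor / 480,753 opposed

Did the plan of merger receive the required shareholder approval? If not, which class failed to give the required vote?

Not approved — the A shares did not give the required vote.

A: 3/4 of 2987212 = 2240409; 2,240,409 required, 2,240,097 in favor — not approved.
B: 3/4 of 5541450 = 4156087.50, rounded up to 4156088; 4,156,088 required, 4,156,944 in favor — approved.
C: 3/4 of 7610061 = 5707545.75, rounded up to 5707546; 5,707,546 required, 5,707,546 in favor — approved.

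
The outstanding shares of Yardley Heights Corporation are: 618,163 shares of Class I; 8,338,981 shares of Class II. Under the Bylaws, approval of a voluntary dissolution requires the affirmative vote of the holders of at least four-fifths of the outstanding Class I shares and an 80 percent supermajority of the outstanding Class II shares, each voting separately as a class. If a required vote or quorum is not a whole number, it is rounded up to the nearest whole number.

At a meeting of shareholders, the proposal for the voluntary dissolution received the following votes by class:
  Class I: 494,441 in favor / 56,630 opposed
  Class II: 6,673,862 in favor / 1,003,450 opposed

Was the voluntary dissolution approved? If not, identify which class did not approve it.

Not approved — the Class I shares did not give the required vote.

Class I: 4/5 of 618163 = 494530.40, rounded up to 494531; 494,531 required, 494,441 in favor — not approved.
Class II: 4/5 of 8338981 = 6671184.80, rounded up to 6671185; 6,671,185 required, 6,673,862 in favor — approved.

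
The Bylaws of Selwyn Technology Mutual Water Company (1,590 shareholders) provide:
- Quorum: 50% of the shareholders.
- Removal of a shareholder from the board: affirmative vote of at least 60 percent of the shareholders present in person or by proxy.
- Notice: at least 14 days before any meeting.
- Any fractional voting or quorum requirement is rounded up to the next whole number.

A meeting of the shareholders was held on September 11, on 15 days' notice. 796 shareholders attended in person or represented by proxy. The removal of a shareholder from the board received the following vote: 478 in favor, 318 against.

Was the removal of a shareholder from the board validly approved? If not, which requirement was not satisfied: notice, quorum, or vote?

Notice: 15 days given; 14 required. Satisfied.
Quorum: 50% of 1,590 = 795; 796 present. Satisfied.
Vote: requires three-fifths of those present (796); 3/5 of 796 = 477.60, rounded up to 478, so 478 needed; 478 in favor. Satisfied.

Valid — all requirements satisfied.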